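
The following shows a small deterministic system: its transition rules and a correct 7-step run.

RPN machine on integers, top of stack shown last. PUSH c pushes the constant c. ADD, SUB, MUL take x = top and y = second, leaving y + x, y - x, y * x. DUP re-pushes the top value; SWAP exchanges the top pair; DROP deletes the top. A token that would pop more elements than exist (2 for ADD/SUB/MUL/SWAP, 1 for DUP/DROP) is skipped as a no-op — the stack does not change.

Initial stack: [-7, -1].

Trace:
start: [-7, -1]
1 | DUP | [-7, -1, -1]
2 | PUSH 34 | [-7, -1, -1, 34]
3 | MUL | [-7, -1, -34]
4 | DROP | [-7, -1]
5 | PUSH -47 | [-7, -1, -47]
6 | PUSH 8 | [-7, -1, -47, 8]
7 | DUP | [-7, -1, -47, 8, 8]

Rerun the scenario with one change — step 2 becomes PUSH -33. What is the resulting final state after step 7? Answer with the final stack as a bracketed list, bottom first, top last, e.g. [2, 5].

[-7, -1, -47, 8, 8]

(re-executing from step 2 with the substitution; state before step 2: [-7, -1, -1])
2 | PUSH -33 | [-7, -1, -1, -33]
3 | MUL | [-7, -1, 33]
4 | DROP | [-7, -1]
5 | PUSH -47 | [-7, -1, -47]
6 | PUSH 8 | [-7, -1, -47, 8]
7 | DUP | [-7, -1, -47, 8, 8]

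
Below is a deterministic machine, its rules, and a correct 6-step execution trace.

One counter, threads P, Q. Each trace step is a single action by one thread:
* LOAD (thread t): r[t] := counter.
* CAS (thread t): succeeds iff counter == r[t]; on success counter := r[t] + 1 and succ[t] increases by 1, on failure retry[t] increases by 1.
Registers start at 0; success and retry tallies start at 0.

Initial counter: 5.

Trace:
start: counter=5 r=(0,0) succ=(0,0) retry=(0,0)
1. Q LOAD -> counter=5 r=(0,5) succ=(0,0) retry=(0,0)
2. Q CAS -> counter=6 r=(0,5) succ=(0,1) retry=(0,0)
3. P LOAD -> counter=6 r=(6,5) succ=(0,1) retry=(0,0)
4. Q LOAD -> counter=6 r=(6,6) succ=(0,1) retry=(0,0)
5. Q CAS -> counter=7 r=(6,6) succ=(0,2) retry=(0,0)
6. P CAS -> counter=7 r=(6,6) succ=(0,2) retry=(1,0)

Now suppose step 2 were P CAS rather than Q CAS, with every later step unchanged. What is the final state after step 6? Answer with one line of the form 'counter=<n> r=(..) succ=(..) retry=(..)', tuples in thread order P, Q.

counter=6 r=(5,5) succ=(0,1) retry=(2,0)

(re-executing from step 2 with the substitution; state before step 2: counter=5 r=(0,5) succ=(0,0) retry=(0,0))
2. P CAS -> counter=5 r=(0,5) succ=(0,0) retry=(1,0)
3. P LOAD -> counter=5 r=(5,5) succ=(0,0) retry=(1,0)
4. Q LOAD -> counter=5 r=(5,5) succ=(0,0) retry=(1,0)
5. Q CAS -> counter=6 r=(5,5) succ=(0,1) retry=(1,0)
6. P CAS -> counter=6 r=(5,5) succ=(0,1) retry=(2,0)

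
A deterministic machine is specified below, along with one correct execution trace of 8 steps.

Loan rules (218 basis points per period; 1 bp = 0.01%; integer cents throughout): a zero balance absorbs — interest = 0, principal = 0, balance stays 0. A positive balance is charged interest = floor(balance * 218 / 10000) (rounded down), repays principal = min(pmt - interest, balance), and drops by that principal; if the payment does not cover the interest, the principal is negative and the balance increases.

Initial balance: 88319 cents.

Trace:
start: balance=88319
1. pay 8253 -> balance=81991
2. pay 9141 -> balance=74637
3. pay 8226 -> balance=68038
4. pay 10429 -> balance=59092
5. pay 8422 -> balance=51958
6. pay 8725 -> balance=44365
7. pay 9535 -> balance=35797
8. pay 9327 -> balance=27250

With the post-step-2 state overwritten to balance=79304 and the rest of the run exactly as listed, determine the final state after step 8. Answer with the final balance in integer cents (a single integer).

state after step 2 := balance=79304
3. pay 8226 -> balance=72806
4. pay 10429 -> balance=63964
5. pay 8422 -> balance=56936
6. pay 8725 -> balance=49452
7. pay 9535 -> balance=40995
8. pay 9327 -> balance=32561

32561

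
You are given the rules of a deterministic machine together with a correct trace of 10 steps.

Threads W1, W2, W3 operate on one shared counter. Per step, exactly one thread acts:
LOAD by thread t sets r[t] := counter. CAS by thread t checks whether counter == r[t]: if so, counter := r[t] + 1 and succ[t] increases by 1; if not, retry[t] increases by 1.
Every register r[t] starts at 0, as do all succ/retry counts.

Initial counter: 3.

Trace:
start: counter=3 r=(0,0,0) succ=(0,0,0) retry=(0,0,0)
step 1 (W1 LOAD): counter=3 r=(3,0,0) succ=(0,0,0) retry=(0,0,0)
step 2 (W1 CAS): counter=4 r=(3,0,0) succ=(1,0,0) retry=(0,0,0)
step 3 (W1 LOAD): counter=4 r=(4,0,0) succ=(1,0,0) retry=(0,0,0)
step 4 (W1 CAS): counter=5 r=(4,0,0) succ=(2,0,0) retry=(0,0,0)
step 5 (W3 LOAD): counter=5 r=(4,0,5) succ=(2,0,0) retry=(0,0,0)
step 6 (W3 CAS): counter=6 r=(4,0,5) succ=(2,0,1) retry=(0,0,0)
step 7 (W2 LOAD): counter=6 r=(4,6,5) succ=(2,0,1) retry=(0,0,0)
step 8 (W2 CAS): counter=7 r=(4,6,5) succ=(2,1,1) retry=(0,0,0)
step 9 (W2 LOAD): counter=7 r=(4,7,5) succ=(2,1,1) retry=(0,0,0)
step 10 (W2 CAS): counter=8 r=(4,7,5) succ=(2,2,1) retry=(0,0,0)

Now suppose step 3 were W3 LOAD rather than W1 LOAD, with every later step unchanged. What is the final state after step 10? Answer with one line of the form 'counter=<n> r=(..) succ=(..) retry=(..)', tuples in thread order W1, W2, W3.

(re-executing from step 3 with the substitution; state before step 3: counter=4 r=(3,0,0) succ=(1,0,0) retry=(0,0,0))
step 3 (W3 LOAD): counter=4 r=(3,0,4) succ=(1,0,0) retry=(0,0,0)
step 4 (W1 CAS): counter=4 r=(3,0,4) succ=(1,0,0) retry=(1,0,0)
step 5 (W3 LOAD): counter=4 r=(3,0,4) succ=(1,0,0) retry=(1,0,0)
step 6 (W3 CAS): counter=5 r=(3,0,4) succ=(1,0,1) retry=(1,0,0)
step 7 (W2 LOAD): counter=5 r=(3,5,4) succ=(1,0,1) retry=(1,0,0)
step 8 (W2 CAS): counter=6 r=(3,5,4) succ=(1,1,1) retry=(1,0,0)
step 9 (W2 LOAD): counter=6 r=(3,6,4) succ=(1,1,1) retry=(1,0,0)
step 10 (W2 CAS): counter=7 r=(3,6,4) succ=(1,2,1) retry=(1,0,0)

counter=7 r=(3,6,4) succ=(1,2,1) retry=(1,0,0)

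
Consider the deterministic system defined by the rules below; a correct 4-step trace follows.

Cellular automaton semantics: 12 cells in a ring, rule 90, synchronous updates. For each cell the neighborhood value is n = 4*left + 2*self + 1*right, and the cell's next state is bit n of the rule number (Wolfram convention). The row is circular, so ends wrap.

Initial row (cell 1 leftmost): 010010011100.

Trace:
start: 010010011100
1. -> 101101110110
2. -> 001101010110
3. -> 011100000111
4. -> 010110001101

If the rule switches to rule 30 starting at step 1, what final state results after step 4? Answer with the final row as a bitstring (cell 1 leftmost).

(re-executing steps 1..4 under rule 30; state before step 1: 010010011100)
1. -> 111111110010
2. -> 100000001110
3. -> 110000011000
4. -> 101000110101

101000110101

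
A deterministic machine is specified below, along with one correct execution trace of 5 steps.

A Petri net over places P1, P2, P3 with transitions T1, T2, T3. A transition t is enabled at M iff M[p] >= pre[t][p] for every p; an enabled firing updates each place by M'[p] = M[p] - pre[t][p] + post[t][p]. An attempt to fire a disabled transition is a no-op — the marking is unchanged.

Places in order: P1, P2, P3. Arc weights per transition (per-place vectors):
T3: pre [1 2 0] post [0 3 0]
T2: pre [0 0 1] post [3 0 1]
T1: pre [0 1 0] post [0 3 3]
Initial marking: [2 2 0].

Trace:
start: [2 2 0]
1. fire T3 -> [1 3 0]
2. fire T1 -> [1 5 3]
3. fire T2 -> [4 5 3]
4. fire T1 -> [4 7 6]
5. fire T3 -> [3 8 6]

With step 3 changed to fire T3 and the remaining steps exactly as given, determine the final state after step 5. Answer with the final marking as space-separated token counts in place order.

0 8 6

(re-executing from step 3 with the substitution; state before step 3: [1 5 3])
3. fire T3 -> [0 6 3]
4. fire T1 -> [0 8 6]
5. fire T3 -> [0 8 6]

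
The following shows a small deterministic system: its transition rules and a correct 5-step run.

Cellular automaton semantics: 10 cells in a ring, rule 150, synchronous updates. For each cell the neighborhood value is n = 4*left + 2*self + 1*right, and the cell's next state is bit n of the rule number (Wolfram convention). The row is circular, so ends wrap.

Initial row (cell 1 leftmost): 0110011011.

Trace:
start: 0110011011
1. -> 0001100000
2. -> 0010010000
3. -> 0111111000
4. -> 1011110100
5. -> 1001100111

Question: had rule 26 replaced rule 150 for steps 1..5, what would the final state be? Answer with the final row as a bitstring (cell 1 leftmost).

1011011101

(re-executing steps 1..5 under rule 26; state before step 1: 0110011011)
1. -> 0101110010
2. -> 1001001101
3. -> 0110111001
4. -> 0100100110
5. -> 1011011101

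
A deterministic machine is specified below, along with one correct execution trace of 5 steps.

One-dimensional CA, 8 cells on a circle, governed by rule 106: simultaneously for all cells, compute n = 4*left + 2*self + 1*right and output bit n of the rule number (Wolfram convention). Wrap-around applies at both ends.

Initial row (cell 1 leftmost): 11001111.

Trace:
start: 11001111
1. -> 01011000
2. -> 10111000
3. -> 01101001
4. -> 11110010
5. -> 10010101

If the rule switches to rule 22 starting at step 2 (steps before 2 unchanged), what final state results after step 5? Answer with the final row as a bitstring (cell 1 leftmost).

00010001

(re-executing steps 2..5 under rule 22; state before step 2: 01011000)
2. -> 11000100
3. -> 00101111
4. -> 11100000
5. -> 00010001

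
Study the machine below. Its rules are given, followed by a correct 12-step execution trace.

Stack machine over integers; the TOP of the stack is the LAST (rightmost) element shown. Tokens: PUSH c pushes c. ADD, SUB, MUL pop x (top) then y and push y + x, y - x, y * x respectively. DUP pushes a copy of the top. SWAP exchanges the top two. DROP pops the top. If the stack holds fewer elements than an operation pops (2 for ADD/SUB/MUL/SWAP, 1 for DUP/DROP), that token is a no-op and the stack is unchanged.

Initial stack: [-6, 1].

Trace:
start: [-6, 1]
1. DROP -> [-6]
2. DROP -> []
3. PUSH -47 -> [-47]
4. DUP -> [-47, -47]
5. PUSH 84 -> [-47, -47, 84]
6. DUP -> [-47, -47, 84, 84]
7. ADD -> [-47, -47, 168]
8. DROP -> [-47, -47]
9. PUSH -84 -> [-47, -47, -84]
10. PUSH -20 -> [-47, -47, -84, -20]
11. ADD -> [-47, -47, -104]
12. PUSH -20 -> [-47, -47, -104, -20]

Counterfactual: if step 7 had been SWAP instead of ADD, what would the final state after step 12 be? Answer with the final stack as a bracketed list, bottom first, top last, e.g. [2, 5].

[-47, -47, 84, -104, -20]

(re-executing from step 7 with the substitution; state before step 7: [-47, -47, 84, 84])
7. SWAP -> [-47, -47, 84, 84]
8. DROP -> [-47, -47, 84]
9. PUSH -84 -> [-47, -47, 84, -84]
10. PUSH -20 -> [-47, -47, 84, -84, -20]
11. ADD -> [-47, -47, 84, -104]
12. PUSH -20 -> [-47, -47, 84, -104, -20]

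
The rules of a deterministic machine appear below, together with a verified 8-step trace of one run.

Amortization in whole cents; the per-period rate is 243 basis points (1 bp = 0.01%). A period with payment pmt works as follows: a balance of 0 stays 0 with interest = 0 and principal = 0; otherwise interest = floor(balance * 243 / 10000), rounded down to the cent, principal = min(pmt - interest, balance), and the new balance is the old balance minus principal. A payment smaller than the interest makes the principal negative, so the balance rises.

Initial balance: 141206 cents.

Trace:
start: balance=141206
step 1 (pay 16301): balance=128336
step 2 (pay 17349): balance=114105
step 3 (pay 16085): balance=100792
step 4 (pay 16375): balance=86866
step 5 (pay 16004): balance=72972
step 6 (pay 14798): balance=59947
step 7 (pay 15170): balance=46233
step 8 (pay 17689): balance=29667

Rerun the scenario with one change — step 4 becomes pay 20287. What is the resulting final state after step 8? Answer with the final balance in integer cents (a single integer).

(re-executing from step 4 with the substitution; state before step 4: balance=100792)
step 4 (pay 20287): balance=82954
step 5 (pay 16004): balance=68965
step 6 (pay 14798): balance=55842
step 7 (pay 15170): balance=42028
step 8 (pay 17689): balance=25360

25360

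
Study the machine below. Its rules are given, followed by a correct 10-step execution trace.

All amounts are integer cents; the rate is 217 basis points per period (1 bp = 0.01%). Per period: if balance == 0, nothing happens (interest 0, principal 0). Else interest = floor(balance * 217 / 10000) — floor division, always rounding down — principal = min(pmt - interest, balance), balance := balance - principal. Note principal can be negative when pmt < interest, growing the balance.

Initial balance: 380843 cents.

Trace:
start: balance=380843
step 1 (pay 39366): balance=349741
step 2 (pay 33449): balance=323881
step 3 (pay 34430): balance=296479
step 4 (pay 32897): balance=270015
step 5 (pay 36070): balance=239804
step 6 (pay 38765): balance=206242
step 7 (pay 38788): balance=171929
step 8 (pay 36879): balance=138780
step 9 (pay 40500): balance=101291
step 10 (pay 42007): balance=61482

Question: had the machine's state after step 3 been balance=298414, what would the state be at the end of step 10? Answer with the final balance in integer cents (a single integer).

63731

state after step 3 := balance=298414
step 4 (pay 32897): balance=271992
step 5 (pay 36070): balance=241824
step 6 (pay 38765): balance=208306
step 7 (pay 38788): balance=174038
step 8 (pay 36879): balance=140935
step 9 (pay 40500): balance=103493
step 10 (pay 42007): balance=63731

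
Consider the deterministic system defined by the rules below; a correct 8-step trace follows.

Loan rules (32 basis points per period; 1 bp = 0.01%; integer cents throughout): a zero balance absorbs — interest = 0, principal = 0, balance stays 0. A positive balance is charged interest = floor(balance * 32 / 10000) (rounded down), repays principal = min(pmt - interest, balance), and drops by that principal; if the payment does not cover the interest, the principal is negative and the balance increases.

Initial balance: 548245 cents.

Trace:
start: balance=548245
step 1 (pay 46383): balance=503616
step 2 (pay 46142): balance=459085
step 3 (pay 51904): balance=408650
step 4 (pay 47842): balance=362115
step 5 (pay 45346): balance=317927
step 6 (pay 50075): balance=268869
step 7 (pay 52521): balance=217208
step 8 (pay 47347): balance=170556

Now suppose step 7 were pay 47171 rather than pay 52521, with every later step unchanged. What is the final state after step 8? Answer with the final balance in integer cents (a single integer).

175923

(re-executing from step 7 with the substitution; state before step 7: balance=268869)
step 7 (pay 47171): balance=222558
step 8 (pay 47347): balance=175923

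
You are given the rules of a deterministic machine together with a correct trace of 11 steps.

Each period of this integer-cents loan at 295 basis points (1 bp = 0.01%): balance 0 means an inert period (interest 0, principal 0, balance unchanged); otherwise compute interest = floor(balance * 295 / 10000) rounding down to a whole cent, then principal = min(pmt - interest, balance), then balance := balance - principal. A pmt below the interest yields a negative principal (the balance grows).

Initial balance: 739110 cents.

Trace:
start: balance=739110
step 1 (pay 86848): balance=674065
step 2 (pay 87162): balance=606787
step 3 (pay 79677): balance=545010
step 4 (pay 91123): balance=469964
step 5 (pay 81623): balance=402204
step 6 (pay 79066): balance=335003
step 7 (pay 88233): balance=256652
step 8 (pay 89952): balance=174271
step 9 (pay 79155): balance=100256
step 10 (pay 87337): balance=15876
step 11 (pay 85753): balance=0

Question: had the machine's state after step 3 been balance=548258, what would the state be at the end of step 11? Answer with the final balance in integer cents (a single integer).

state after step 3 := balance=548258
step 4 (pay 91123): balance=473308
step 5 (pay 81623): balance=405647
step 6 (pay 79066): balance=338547
step 7 (pay 88233): balance=260301
step 8 (pay 89952): balance=178027
step 9 (pay 79155): balance=104123
step 10 (pay 87337): balance=19857
step 11 (pay 85753): balance=0

0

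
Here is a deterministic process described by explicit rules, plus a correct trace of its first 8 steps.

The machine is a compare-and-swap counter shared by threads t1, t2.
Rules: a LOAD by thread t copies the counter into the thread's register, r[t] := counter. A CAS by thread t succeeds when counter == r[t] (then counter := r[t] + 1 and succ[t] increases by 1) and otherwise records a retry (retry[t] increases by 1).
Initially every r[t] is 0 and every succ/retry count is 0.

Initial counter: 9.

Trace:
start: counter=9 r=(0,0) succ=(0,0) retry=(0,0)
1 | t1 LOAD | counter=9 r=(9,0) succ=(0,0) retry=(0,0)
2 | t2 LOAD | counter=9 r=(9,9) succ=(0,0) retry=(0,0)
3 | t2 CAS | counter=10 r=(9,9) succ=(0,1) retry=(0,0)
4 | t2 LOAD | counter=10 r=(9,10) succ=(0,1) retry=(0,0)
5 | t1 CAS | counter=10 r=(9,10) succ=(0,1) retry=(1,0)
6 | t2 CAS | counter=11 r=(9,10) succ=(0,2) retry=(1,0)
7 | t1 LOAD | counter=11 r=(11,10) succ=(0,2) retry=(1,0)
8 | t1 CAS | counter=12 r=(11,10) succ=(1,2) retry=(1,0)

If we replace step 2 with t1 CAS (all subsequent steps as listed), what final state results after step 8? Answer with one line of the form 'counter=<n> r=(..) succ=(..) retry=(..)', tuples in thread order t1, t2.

counter=12 r=(11,10) succ=(2,1) retry=(1,1)

(re-executing from step 2 with the substitution; state before step 2: counter=9 r=(9,0) succ=(0,0) retry=(0,0))
2 | t1 CAS | counter=10 r=(9,0) succ=(1,0) retry=(0,0)
3 | t2 CAS | counter=10 r=(9,0) succ=(1,0) retry=(0,1)
4 | t2 LOAD | counter=10 r=(9,10) succ=(1,0) retry=(0,1)
5 | t1 CAS | counter=10 r=(9,10) succ=(1,0) retry=(1,1)
6 | t2 CAS | counter=11 r=(9,10) succ=(1,1) retry=(1,1)
7 | t1 LOAD | counter=11 r=(11,10) succ=(1,1) retry=(1,1)
8 | t1 CAS | counter=12 r=(11,10) succ=(2,1) retry=(1,1)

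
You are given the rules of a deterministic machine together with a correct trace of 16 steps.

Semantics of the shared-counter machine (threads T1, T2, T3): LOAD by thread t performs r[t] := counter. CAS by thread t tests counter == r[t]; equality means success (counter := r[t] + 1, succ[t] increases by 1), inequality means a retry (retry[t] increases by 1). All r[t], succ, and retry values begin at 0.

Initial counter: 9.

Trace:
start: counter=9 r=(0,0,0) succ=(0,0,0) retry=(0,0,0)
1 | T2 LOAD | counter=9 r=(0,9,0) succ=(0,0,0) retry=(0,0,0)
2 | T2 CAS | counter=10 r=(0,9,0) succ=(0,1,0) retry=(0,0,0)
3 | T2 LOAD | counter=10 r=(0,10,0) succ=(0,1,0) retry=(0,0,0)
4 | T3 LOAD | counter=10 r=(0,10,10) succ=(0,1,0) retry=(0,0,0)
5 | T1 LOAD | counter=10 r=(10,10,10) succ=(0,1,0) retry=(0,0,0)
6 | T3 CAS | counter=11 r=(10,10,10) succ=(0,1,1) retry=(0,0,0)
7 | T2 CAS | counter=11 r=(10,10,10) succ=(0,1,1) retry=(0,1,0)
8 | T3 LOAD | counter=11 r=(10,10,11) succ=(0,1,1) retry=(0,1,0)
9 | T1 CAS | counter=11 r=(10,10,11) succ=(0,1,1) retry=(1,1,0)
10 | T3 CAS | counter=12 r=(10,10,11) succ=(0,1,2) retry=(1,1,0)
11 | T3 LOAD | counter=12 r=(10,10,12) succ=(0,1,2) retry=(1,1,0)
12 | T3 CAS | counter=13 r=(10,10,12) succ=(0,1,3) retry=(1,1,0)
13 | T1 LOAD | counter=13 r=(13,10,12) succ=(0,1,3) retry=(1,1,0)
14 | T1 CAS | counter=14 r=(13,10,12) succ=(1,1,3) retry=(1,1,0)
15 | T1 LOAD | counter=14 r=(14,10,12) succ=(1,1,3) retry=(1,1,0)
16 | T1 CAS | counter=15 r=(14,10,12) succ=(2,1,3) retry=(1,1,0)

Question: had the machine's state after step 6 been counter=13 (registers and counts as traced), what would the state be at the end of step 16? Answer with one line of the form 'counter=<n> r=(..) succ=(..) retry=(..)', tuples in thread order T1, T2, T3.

counter=17 r=(16,10,14) succ=(2,1,3) retry=(1,1,0)

state after step 6 := counter=13 r=(10,10,10) succ=(0,1,1) retry=(0,0,0)
7 | T2 CAS | counter=13 r=(10,10,10) succ=(0,1,1) retry=(0,1,0)
8 | T3 LOAD | counter=13 r=(10,10,13) succ=(0,1,1) retry=(0,1,0)
9 | T1 CAS | counter=13 r=(10,10,13) succ=(0,1,1) retry=(1,1,0)
10 | T3 CAS | counter=14 r=(10,10,13) succ=(0,1,2) retry=(1,1,0)
11 | T3 LOAD | counter=14 r=(10,10,14) succ=(0,1,2) retry=(1,1,0)
12 | T3 CAS | counter=15 r=(10,10,14) succ=(0,1,3) retry=(1,1,0)
13 | T1 LOAD | counter=15 r=(15,10,14) succ=(0,1,3) retry=(1,1,0)
14 | T1 CAS | counter=16 r=(15,10,14) succ=(1,1,3) retry=(1,1,0)
15 | T1 LOAD | counter=16 r=(16,10,14) succ=(1,1,3) retry=(1,1,0)
16 | T1 CAS | counter=17 r=(16,10,14) succ=(2,1,3) retry=(1,1,0)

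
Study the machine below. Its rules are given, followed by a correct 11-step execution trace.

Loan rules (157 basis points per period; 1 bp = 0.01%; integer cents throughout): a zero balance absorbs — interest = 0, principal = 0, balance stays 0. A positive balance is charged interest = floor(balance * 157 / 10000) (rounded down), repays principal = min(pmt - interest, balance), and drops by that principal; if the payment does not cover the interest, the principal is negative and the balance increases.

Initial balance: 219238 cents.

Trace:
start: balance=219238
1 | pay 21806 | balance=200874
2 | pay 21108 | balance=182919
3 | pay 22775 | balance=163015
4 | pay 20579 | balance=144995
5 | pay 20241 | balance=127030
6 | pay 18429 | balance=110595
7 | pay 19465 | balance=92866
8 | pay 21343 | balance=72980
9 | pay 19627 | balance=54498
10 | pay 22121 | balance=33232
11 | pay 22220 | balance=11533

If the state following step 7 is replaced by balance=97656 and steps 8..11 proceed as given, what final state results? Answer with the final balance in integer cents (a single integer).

state after step 7 := balance=97656
8 | pay 21343 | balance=77846
9 | pay 19627 | balance=59441
10 | pay 22121 | balance=38253
11 | pay 22220 | balance=16633

16633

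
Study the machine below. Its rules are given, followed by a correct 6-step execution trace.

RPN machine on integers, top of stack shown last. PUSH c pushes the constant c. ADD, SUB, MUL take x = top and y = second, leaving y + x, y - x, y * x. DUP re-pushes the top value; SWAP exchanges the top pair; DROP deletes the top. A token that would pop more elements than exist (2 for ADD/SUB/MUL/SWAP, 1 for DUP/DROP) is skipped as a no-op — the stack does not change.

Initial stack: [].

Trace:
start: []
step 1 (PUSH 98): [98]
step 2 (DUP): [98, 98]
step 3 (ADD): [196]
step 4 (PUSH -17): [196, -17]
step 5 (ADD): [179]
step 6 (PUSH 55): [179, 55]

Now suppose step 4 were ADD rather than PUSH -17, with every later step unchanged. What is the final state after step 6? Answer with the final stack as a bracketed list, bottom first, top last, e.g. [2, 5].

(re-executing from step 4 with the substitution; state before step 4: [196])
step 4 (ADD): [196]
step 5 (ADD): [196]
step 6 (PUSH 55): [196, 55]

[196, 55]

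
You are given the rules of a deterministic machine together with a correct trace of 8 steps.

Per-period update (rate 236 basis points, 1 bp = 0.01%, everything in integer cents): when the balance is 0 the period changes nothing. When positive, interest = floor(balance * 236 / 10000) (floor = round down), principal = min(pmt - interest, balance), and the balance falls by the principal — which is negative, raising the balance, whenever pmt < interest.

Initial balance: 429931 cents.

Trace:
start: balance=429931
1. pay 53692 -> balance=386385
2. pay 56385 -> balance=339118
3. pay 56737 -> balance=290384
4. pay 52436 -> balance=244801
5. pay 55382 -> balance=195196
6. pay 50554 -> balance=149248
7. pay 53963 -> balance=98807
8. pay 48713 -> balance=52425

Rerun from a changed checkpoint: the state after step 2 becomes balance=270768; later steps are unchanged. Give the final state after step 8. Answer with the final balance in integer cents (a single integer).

state after step 2 := balance=270768
3. pay 56737 -> balance=220421
4. pay 52436 -> balance=173186
5. pay 55382 -> balance=121891
6. pay 50554 -> balance=74213
7. pay 53963 -> balance=22001
8. pay 48713 -> balance=0

0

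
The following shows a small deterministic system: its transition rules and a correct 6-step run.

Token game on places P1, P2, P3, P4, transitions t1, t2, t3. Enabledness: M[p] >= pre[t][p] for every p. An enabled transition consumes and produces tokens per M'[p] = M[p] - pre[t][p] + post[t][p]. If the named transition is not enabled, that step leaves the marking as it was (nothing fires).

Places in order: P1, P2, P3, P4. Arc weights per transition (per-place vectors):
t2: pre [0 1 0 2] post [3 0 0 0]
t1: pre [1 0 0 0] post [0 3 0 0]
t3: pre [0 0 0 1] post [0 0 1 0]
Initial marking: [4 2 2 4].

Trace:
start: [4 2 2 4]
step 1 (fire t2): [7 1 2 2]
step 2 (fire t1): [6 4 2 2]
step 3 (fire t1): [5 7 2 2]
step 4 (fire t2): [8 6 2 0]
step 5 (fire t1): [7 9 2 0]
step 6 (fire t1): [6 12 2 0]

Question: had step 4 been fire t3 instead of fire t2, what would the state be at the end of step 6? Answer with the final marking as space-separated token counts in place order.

(re-executing from step 4 with the substitution; state before step 4: [5 7 2 2])
step 4 (fire t3): [5 7 3 1]
step 5 (fire t1): [4 10 3 1]
step 6 (fire t1): [3 13 3 1]

3 13 3 1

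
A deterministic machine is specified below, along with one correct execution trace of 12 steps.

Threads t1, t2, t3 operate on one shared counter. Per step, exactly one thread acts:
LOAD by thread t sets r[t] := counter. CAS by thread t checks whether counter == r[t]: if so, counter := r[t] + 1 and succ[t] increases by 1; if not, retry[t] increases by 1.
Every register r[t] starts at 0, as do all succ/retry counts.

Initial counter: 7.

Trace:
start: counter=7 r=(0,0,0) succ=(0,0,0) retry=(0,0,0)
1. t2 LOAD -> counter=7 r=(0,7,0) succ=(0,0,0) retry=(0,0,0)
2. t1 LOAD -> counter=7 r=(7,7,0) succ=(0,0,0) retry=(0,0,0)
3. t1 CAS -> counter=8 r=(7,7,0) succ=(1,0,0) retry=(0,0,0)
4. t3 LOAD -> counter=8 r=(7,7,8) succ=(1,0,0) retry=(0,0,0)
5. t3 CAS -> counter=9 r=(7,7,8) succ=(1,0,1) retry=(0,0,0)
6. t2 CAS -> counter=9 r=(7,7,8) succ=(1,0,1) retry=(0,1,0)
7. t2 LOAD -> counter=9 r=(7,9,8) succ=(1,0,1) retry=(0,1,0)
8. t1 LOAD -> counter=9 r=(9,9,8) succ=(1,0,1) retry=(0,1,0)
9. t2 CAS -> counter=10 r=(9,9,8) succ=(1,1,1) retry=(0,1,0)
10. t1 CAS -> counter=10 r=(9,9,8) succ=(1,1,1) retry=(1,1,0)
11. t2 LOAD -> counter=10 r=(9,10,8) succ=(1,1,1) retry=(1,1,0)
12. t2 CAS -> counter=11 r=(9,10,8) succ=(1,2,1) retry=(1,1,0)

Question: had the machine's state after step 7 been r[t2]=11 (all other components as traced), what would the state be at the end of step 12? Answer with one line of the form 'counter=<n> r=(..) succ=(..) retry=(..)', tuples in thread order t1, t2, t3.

counter=11 r=(9,10,8) succ=(2,1,1) retry=(0,2,0)

state after step 7 := counter=9 r=(7,11,8) succ=(1,0,1) retry=(0,1,0)
8. t1 LOAD -> counter=9 r=(9,11,8) succ=(1,0,1) retry=(0,1,0)
9. t2 CAS -> counter=9 r=(9,11,8) succ=(1,0,1) retry=(0,2,0)
10. t1 CAS -> counter=10 r=(9,11,8) succ=(2,0,1) retry=(0,2,0)
11. t2 LOAD -> counter=10 r=(9,10,8) succ=(2,0,1) retry=(0,2,0)
12. t2 CAS -> counter=11 r=(9,10,8) succ=(2,1,1) retry=(0,2,0)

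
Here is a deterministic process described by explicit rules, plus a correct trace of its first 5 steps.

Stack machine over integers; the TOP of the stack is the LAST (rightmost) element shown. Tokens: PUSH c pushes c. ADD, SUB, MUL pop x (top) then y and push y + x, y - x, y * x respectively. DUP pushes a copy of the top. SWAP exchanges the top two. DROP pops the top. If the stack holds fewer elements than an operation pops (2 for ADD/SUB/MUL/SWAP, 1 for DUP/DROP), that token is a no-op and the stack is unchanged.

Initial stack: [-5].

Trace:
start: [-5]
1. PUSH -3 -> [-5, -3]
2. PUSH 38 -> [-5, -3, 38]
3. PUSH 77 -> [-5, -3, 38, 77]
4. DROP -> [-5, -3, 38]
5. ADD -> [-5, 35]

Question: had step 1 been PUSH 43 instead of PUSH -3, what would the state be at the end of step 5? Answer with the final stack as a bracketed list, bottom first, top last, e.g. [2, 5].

[-5, 81]

(re-executing from step 1 with the substitution; state before step 1: [-5])
1. PUSH 43 -> [-5, 43]
2. PUSH 38 -> [-5, 43, 38]
3. PUSH 77 -> [-5, 43, 38, 77]
4. DROP -> [-5, 43, 38]
5. ADD -> [-5, 81]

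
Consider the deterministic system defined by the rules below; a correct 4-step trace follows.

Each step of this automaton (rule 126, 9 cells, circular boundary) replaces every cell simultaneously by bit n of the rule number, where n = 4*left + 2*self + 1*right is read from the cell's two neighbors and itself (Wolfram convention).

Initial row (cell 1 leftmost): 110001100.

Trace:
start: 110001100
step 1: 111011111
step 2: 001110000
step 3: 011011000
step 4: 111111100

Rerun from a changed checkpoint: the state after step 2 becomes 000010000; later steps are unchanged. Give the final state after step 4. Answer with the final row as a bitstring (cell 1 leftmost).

state after step 2 := 000010000
step 3: 000111000
step 4: 001101100

001101100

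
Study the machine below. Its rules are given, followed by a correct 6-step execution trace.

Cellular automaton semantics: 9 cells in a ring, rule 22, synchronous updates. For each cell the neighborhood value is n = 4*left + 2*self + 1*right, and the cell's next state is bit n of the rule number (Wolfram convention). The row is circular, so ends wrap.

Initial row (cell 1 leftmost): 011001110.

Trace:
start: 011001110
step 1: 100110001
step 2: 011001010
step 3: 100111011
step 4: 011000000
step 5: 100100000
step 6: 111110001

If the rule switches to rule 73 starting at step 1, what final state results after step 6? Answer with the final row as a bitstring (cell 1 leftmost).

(re-executing steps 1..6 under rule 73; state before step 1: 011001110)
step 1: 011001010
step 2: 011000000
step 3: 011011111
step 4: 011010001
step 5: 011000100
step 6: 011010001

011010001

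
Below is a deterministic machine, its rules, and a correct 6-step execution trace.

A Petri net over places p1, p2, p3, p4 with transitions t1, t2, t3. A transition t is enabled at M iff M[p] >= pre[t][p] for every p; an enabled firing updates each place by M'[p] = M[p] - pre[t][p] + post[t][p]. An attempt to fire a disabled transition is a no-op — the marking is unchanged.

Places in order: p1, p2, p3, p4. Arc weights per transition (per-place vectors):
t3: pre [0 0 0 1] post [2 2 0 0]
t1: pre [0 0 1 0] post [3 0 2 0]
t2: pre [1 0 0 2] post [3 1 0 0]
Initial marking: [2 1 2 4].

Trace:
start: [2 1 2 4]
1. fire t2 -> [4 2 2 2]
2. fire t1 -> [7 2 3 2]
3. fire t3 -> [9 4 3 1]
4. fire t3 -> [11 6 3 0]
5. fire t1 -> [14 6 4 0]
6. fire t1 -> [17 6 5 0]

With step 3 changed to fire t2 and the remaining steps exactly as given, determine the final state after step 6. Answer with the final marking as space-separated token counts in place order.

15 3 5 0

(re-executing from step 3 with the substitution; state before step 3: [7 2 3 2])
3. fire t2 -> [9 3 3 0]
4. fire t3 -> [9 3 3 0]
5. fire t1 -> [12 3 4 0]
6. fire t1 -> [15 3 5 0]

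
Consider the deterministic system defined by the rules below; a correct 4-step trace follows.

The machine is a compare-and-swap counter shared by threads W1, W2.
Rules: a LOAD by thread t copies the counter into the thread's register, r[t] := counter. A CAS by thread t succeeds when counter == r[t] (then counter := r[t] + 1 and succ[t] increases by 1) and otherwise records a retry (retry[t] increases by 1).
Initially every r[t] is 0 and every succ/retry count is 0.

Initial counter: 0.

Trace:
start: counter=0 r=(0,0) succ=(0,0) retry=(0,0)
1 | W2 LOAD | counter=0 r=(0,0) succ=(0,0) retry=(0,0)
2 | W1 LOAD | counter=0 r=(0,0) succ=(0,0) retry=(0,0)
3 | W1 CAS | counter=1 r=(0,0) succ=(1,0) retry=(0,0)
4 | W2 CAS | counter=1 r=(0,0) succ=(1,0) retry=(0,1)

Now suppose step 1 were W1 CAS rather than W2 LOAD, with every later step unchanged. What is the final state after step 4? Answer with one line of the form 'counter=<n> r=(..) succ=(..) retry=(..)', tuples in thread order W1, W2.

(re-executing from step 1 with the substitution; state before step 1: counter=0 r=(0,0) succ=(0,0) retry=(0,0))
1 | W1 CAS | counter=1 r=(0,0) succ=(1,0) retry=(0,0)
2 | W1 LOAD | counter=1 r=(1,0) succ=(1,0) retry=(0,0)
3 | W1 CAS | counter=2 r=(1,0) succ=(2,0) retry=(0,0)
4 | W2 CAS | counter=2 r=(1,0) succ=(2,0) retry=(0,1)

counter=2 r=(1,0) succ=(2,0) retry=(0,1)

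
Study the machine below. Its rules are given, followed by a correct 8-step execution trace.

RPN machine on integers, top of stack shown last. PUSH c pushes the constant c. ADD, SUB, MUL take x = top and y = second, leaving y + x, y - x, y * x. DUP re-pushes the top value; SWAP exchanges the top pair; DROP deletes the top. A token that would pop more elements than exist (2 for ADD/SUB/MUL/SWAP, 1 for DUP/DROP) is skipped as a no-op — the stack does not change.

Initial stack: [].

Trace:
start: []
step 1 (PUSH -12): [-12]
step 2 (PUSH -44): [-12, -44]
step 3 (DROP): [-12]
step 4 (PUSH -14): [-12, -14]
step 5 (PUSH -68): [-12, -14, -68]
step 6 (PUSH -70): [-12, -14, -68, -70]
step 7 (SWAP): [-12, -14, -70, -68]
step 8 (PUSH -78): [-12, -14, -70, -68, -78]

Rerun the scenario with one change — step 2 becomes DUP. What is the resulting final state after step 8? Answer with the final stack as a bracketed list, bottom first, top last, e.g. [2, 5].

[-12, -14, -70, -68, -78]

(re-executing from step 2 with the substitution; state before step 2: [-12])
step 2 (DUP): [-12, -12]
step 3 (DROP): [-12]
step 4 (PUSH -14): [-12, -14]
step 5 (PUSH -68): [-12, -14, -68]
step 6 (PUSH -70): [-12, -14, -68, -70]
step 7 (SWAP): [-12, -14, -70, -68]
step 8 (PUSH -78): [-12, -14, -70, -68, -78]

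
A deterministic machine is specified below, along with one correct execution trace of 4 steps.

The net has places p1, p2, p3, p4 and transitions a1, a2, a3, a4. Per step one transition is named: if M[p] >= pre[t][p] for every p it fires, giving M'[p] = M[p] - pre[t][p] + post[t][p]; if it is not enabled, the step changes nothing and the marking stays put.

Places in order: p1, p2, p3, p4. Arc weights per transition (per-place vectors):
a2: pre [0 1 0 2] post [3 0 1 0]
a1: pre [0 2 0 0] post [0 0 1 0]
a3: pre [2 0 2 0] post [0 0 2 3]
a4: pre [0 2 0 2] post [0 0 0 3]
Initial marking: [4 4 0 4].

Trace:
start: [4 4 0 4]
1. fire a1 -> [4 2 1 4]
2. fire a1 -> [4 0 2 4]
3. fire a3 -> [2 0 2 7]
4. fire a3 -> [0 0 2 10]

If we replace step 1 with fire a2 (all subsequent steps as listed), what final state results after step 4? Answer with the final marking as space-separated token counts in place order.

3 1 2 8

(re-executing from step 1 with the substitution; state before step 1: [4 4 0 4])
1. fire a2 -> [7 3 1 2]
2. fire a1 -> [7 1 2 2]
3. fire a3 -> [5 1 2 5]
4. fire a3 -> [3 1 2 8]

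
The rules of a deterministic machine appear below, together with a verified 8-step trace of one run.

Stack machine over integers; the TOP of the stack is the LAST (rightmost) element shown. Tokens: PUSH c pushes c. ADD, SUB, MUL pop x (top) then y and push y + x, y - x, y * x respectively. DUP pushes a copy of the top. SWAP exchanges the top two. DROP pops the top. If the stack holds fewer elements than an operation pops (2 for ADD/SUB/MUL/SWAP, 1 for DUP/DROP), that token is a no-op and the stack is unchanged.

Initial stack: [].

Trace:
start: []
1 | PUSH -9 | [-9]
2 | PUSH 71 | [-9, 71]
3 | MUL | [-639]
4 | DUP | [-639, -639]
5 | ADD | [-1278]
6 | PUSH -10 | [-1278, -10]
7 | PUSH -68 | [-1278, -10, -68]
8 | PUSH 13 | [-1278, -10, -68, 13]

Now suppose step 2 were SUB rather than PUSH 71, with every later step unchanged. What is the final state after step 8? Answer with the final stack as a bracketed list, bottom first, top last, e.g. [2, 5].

(re-executing from step 2 with the substitution; state before step 2: [-9])
2 | SUB | [-9]
3 | MUL | [-9]
4 | DUP | [-9, -9]
5 | ADD | [-18]
6 | PUSH -10 | [-18, -10]
7 | PUSH -68 | [-18, -10, -68]
8 | PUSH 13 | [-18, -10, -68, 13]

[-18, -10, -68, 13]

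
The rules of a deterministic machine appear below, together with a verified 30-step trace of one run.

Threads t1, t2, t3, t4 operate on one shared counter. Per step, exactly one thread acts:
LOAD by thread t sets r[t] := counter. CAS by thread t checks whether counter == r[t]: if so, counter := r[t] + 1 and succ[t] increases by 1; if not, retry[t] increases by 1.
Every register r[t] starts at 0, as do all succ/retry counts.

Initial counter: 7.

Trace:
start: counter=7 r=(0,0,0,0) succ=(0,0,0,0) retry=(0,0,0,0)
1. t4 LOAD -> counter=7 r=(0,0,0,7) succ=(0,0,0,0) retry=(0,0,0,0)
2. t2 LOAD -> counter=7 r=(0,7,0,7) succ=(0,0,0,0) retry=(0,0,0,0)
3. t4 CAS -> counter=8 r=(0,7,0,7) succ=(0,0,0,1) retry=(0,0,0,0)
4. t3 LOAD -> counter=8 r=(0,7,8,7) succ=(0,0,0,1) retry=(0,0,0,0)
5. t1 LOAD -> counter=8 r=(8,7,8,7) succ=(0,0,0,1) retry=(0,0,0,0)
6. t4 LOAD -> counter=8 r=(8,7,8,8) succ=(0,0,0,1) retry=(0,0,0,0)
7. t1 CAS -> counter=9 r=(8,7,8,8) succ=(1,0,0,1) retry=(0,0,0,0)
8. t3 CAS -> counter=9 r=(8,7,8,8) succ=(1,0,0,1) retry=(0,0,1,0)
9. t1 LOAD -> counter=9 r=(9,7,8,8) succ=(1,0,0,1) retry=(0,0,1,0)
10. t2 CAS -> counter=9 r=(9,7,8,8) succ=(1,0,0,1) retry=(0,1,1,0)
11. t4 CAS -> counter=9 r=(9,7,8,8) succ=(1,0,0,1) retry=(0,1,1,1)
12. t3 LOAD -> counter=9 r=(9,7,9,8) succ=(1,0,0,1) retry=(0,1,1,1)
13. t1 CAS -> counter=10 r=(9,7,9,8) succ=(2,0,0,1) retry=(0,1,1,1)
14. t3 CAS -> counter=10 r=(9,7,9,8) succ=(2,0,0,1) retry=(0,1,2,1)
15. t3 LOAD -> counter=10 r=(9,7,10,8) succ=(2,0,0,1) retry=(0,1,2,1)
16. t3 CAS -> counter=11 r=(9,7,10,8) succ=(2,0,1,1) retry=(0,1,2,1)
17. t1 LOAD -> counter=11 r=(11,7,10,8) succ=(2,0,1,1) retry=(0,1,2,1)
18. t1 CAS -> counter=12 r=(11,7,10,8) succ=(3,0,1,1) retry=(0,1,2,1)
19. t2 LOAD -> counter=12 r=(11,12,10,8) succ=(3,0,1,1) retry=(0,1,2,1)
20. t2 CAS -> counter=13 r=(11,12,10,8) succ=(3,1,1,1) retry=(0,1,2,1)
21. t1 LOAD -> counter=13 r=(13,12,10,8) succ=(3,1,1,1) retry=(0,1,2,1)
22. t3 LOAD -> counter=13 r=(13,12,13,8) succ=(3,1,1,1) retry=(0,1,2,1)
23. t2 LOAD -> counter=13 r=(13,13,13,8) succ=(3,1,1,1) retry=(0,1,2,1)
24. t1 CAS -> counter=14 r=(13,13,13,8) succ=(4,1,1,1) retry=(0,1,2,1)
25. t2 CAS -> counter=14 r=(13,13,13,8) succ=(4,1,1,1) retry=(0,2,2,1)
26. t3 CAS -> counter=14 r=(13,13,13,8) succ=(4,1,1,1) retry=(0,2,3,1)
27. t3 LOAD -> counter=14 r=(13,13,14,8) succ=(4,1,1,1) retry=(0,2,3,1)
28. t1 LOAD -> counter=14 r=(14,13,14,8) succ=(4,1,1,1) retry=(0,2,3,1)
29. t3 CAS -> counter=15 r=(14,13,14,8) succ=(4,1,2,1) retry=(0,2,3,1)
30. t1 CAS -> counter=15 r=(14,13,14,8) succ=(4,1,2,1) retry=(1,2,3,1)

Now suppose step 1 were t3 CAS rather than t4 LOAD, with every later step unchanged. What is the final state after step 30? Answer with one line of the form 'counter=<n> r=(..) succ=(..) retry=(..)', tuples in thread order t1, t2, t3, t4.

counter=14 r=(13,12,13,7) succ=(4,1,2,0) retry=(1,2,4,2)

(re-executing from step 1 with the substitution; state before step 1: counter=7 r=(0,0,0,0) succ=(0,0,0,0) retry=(0,0,0,0))
1. t3 CAS -> counter=7 r=(0,0,0,0) succ=(0,0,0,0) retry=(0,0,1,0)
2. t2 LOAD -> counter=7 r=(0,7,0,0) succ=(0,0,0,0) retry=(0,0,1,0)
3. t4 CAS -> counter=7 r=(0,7,0,0) succ=(0,0,0,0) retry=(0,0,1,1)
4. t3 LOAD -> counter=7 r=(0,7,7,0) succ=(0,0,0,0) retry=(0,0,1,1)
5. t1 LOAD -> counter=7 r=(7,7,7,0) succ=(0,0,0,0) retry=(0,0,1,1)
6. t4 LOAD -> counter=7 r=(7,7,7,7) succ=(0,0,0,0) retry=(0,0,1,1)
7. t1 CAS -> counter=8 r=(7,7,7,7) succ=(1,0,0,0) retry=(0,0,1,1)
8. t3 CAS -> counter=8 r=(7,7,7,7) succ=(1,0,0,0) retry=(0,0,2,1)
9. t1 LOAD -> counter=8 r=(8,7,7,7) succ=(1,0,0,0) retry=(0,0,2,1)
10. t2 CAS -> counter=8 r=(8,7,7,7) succ=(1,0,0,0) retry=(0,1,2,1)
11. t4 CAS -> counter=8 r=(8,7,7,7) succ=(1,0,0,0) retry=(0,1,2,2)
12. t3 LOAD -> counter=8 r=(8,7,8,7) succ=(1,0,0,0) retry=(0,1,2,2)
13. t1 CAS -> counter=9 r=(8,7,8,7) succ=(2,0,0,0) retry=(0,1,2,2)
14. t3 CAS -> counter=9 r=(8,7,8,7) succ=(2,0,0,0) retry=(0,1,3,2)
15. t3 LOAD -> counter=9 r=(8,7,9,7) succ=(2,0,0,0) retry=(0,1,3,2)
16. t3 CAS -> counter=10 r=(8,7,9,7) succ=(2,0,1,0) retry=(0,1,3,2)
17. t1 LOAD -> counter=10 r=(10,7,9,7) succ=(2,0,1,0) retry=(0,1,3,2)
18. t1 CAS -> counter=11 r=(10,7,9,7) succ=(3,0,1,0) retry=(0,1,3,2)
19. t2 LOAD -> counter=11 r=(10,11,9,7) succ=(3,0,1,0) retry=(0,1,3,2)
20. t2 CAS -> counter=12 r=(10,11,9,7) succ=(3,1,1,0) retry=(0,1,3,2)
21. t1 LOAD -> counter=12 r=(12,11,9,7) succ=(3,1,1,0) retry=(0,1,3,2)
22. t3 LOAD -> counter=12 r=(12,11,12,7) succ=(3,1,1,0) retry=(0,1,3,2)
23. t2 LOAD -> counter=12 r=(12,12,12,7) succ=(3,1,1,0) retry=(0,1,3,2)
24. t1 CAS -> counter=13 r=(12,12,12,7) succ=(4,1,1,0) retry=(0,1,3,2)
25. t2 CAS -> counter=13 r=(12,12,12,7) succ=(4,1,1,0) retry=(0,2,3,2)
26. t3 CAS -> counter=13 r=(12,12,12,7) succ=(4,1,1,0) retry=(0,2,4,2)
27. t3 LOAD -> counter=13 r=(12,12,13,7) succ=(4,1,1,0) retry=(0,2,4,2)
28. t1 LOAD -> counter=13 r=(13,12,13,7) succ=(4,1,1,0) retry=(0,2,4,2)
29. t3 CAS -> counter=14 r=(13,12,13,7) succ=(4,1,2,0) retry=(0,2,4,2)
30. t1 CAS -> counter=14 r=(13,12,13,7) succ=(4,1,2,0) retry=(1,2,4,2)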